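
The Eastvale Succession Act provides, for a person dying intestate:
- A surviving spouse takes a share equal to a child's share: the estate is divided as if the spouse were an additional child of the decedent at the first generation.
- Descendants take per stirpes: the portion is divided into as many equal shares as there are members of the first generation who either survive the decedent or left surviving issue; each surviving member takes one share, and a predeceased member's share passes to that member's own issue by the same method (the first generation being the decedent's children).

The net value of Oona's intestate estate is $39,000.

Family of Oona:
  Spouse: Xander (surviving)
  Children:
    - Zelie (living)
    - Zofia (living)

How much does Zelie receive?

The spouse counts as an additional share at the children's level, so there are 3 primary shares of $13,000. Xander takes one such share ($13,000).
The children's combined portion ($26,000) is divided into 2 shares of $13,000: Zelie and Zofia each take $13,000.

Zelie receives $13,000.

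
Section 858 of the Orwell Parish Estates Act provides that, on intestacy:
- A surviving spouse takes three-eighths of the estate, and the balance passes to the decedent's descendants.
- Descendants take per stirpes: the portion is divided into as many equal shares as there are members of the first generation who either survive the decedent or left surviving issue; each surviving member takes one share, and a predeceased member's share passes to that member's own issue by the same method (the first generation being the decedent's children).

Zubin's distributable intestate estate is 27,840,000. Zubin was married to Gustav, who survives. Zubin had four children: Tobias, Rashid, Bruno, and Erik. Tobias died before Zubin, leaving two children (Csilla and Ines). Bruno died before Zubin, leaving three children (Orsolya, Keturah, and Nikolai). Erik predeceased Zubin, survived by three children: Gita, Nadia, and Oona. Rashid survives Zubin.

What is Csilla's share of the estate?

Gustav takes three-eighths of 27,840,000 = 10,440,000. The remaining 17,400,000 passes to the descendants.
The descendants' portion (17,400,000) is divided into 4 shares of 4,350,000: Rashid takes 4,350,000; Tobias's 4,350,000 share passes to Tobias's issue; Bruno's 4,350,000 share passes to Bruno's issue; Erik's 4,350,000 share passes to Erik's issue.
Tobias's share (4,350,000) is divided into 2 shares of 2,175,000: Csilla and Ines each take 2,175,000.
Bruno's share (4,350,000) is divided into 3 shares of 1,450,000: Orsolya, Keturah, and Nikolai each take 1,450,000.
Erik's share (4,350,000) is divided into 3 shares of 1,450,000: Gita, Nadia, and Oona each take 1,450,000.

Csilla receives 2,175,000.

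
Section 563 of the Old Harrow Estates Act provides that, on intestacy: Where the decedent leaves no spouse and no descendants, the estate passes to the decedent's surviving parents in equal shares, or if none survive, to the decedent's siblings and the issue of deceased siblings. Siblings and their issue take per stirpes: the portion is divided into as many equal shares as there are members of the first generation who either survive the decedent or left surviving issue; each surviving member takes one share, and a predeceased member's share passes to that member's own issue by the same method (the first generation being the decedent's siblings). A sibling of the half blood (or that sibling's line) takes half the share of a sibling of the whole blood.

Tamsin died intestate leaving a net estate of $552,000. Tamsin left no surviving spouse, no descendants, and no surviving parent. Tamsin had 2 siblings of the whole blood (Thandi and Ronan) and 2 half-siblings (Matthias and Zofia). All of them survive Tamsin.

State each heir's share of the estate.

The entire $552,000 passes to the siblings and their issue.
Counting each half-blood sibling's line as half a unit, there are 3 units in $552,000, so one unit is $184,000. Whole-blood lines (Thandi and Ronan) take $184,000 each; half-blood lines (Matthias and Zofia) take $92,000 each.

Matthias: $92,000; Zofia: $92,000; Thandi: $184,000; Ronan: $184,000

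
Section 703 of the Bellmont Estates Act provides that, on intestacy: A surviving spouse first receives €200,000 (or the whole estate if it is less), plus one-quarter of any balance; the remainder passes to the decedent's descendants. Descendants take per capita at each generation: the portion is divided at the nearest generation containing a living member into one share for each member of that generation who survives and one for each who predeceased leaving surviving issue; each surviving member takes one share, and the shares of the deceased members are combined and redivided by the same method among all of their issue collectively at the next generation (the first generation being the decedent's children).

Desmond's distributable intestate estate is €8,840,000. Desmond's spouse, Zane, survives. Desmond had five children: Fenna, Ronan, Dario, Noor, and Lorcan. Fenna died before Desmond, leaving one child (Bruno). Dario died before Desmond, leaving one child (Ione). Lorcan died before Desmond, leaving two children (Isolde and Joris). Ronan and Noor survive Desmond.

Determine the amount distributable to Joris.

Zane first takes €200,000, leaving a balance of €8,640,000. Zane then takes one-quarter of the balance (€2,160,000), for a total of €2,360,000. The remaining €6,480,000 passes to the descendants.
The descendants' portion (€6,480,000) is divided at the children's generation into 5 shares of €1,296,000. Ronan and Noor each take €1,296,000. The 3 shares of the deceased (Fenna, Dario, and Lorcan) are combined into a pool of €3,888,000.
That pool (€3,888,000) is divided at the grandchildren's generation equally among Bruno, Ione, Isolde, and Joris: €972,000 each.

Joris receives €972,000.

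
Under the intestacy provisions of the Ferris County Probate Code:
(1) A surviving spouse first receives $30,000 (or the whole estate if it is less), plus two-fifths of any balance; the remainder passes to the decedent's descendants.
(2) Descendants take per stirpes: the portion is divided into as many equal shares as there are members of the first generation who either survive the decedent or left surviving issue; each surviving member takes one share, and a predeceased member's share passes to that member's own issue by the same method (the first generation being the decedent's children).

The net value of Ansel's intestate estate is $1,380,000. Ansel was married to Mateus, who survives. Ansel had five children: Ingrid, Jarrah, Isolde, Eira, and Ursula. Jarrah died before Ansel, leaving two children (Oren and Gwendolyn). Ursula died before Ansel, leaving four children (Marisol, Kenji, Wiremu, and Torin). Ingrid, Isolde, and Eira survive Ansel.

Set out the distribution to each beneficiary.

Mateus first takes $30,000, leaving a balance of $1,350,000. Mateus then takes two-fifths of the balance ($540,000), for a total of $570,000. The remaining $810,000 passes to the descendants.
The descendants' portion ($810,000) is divided into 5 shares of $162,000: Ingrid, Isolde, and Eira each take $162,000; Jarrah's $162,000 share passes to Jarrah's issue; Ursula's $162,000 share passes to Ursula's issue.
Jarrah's share ($162,000) is divided into 2 shares of $81,000: Oren and Gwendolyn each take $81,000.
Ursula's share ($162,000) is divided into 4 shares of $40,500: Marisol, Kenji, Wiremu, and Torin each take $40,500.

Mateus: $570,000; Ingrid: $162,000; Oren: $81,000; Gwendolyn: $81,000; Isolde: $162,000; Eira: $162,000; Marisol: $40,500; Kenji: $40,500; Wiremu: $40,500; Torin: $40,500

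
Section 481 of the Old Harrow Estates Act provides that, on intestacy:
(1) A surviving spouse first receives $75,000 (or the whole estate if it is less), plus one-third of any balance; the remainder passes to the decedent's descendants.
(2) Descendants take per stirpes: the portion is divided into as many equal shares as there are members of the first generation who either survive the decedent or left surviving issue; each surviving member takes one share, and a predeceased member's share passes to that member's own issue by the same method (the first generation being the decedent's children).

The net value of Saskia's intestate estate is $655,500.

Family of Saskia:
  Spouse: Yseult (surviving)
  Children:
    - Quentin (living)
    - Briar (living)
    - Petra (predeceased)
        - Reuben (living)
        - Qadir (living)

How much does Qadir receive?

Yseult first takes $75,000, leaving a balance of $580,500. Yseult then takes one-third of the balance ($193,500), for a total of $268,500. The remaining $387,000 passes to the descendants.
The descendants' portion ($387,000) is divided into 3 shares of $129,000: Quentin and Briar each take $129,000; Petra's $129,000 share passes to Petra's issue.
Petra's share ($129,000) is divided into 2 shares of $64,500: Reuben and Qadir each take $64,500.

Qadir receives $64,500.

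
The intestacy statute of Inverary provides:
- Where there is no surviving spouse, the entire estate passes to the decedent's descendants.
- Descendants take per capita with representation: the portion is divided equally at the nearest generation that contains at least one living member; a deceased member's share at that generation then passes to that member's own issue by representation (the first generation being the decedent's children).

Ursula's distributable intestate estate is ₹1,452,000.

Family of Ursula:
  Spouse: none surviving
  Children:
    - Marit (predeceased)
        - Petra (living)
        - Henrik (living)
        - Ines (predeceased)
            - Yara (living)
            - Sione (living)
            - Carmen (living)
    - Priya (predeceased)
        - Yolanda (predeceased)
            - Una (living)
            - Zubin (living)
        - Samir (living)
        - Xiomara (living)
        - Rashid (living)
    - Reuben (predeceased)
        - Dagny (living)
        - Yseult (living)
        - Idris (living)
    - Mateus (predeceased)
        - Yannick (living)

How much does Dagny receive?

Dagny receives ₹132,000.

The entire ₹1,452,000 passes to the descendants.
No child survives, so the initial division is made at the grandchildren's generation.
That amount (₹1,452,000) is divided into 11 shares of ₹132,000: Petra, Henrik, Samir, Xiomara, Rashid, Dagny, Yseult, Idris, and Yannick each take ₹132,000; Ines's ₹132,000 share passes to Ines's issue; Yolanda's ₹132,000 share passes to Yolanda's issue.
Ines's share (₹132,000) is divided into 3 shares of ₹44,000: Yara, Sione, and Carmen each take ₹44,000.
Yolanda's share (₹132,000) is divided into 2 shares of ₹66,000: Una and Zubin each take ₹66,000.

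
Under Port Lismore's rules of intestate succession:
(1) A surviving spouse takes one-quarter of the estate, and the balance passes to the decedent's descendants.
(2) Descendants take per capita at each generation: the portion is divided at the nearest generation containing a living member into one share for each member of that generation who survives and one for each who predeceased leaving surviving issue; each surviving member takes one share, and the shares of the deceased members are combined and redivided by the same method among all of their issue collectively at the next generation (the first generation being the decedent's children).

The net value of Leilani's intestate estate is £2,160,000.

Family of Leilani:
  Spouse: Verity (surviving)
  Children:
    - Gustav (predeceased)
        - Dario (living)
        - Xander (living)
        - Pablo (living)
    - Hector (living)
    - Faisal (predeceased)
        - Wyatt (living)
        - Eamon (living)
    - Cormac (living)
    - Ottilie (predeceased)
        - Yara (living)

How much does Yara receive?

Verity takes one-quarter of £2,160,000 = £540,000. The remaining £1,620,000 passes to the descendants.
The descendants' portion (£1,620,000) is divided at the children's generation into 5 shares of £324,000. Hector and Cormac each take £324,000. The 3 shares of the deceased (Gustav, Faisal, and Ottilie) are combined into a pool of £972,000.
That pool (£972,000) is divided at the grandchildren's generation equally among Dario, Xander, Pablo, Wyatt, Eamon, and Yara: £162,000 each.

Yara receives £162,000.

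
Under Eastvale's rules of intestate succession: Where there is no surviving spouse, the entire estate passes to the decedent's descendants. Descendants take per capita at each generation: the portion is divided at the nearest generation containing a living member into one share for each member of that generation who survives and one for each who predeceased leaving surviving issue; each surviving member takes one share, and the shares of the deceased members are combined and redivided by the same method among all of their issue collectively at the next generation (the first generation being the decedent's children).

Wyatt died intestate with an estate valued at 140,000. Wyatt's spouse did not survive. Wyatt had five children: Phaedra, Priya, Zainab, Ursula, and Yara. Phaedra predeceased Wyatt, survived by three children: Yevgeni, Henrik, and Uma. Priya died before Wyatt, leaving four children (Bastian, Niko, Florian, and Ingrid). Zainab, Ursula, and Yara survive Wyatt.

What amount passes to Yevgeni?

The entire 140,000 passes to the descendants.
That amount (140,000) is divided at the children's generation into 5 shares of 28,000. Zainab, Ursula, and Yara each take 28,000. The 2 shares of the deceased (Phaedra and Priya) are combined into a pool of 56,000.
That pool (56,000) is divided at the grandchildren's generation equally among Yevgeni, Henrik, Uma, Bastian, Niko, Florian, and Ingrid: 8,000 each.

Yevgeni receives 8,000.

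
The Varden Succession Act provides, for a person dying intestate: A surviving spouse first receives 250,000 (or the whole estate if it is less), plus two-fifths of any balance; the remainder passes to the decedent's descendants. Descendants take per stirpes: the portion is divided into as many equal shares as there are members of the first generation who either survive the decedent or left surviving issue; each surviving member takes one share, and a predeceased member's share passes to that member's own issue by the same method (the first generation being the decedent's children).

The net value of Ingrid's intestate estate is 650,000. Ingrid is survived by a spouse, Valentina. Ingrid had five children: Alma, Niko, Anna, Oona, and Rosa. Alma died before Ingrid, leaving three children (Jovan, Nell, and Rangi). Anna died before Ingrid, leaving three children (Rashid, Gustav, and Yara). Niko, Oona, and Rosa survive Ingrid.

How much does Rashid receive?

Rashid receives 16,000.

Valentina first takes 250,000, leaving a balance of 400,000. Valentina then takes two-fifths of the balance (160,000), for a total of 410,000. The remaining 240,000 passes to the descendants.
The descendants' portion (240,000) is divided into 5 shares of 48,000: Niko, Oona, and Rosa each take 48,000; Alma's 48,000 share passes to Alma's issue; Anna's 48,000 share passes to Anna's issue.
Alma's share (48,000) is divided into 3 shares of 16,000: Jovan, Nell, and Rangi each take 16,000.
Anna's share (48,000) is divided into 3 shares of 16,000: Rashid, Gustav, and Yara each take 16,000.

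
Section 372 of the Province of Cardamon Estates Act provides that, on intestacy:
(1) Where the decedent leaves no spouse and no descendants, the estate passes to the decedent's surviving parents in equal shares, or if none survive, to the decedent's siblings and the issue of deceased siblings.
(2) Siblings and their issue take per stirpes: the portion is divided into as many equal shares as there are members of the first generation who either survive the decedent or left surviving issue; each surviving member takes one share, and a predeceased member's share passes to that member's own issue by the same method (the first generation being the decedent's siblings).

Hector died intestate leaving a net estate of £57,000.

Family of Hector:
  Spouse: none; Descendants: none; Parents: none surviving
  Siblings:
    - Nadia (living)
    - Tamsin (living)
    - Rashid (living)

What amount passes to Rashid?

Rashid receives £19,000.

The entire £57,000 passes to the siblings and their issue.
That amount (£57,000) is divided into 3 shares of £19,000: Nadia, Tamsin, and Rashid each take £19,000.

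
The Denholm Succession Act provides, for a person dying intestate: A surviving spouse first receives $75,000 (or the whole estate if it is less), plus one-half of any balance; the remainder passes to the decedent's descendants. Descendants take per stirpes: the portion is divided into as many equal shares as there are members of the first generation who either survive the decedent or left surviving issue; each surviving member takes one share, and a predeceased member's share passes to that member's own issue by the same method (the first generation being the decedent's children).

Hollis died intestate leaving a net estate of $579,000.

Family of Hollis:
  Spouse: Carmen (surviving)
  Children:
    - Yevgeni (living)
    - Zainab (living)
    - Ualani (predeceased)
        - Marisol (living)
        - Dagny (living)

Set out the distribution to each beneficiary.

Carmen: $327,000; Yevgeni: $84,000; Zainab: $84,000; Marisol: $42,000; Dagny: $42,000

Carmen first takes $75,000, leaving a balance of $504,000. Carmen then takes one-half of the balance ($252,000), for a total of $327,000. The remaining $252,000 passes to the descendants.
The descendants' portion ($252,000) is divided into 3 shares of $84,000: Yevgeni and Zainab each take $84,000; Ualani's $84,000 share passes to Ualani's issue.
Ualani's share ($84,000) is divided into 2 shares of $42,000: Marisol and Dagny each take $42,000.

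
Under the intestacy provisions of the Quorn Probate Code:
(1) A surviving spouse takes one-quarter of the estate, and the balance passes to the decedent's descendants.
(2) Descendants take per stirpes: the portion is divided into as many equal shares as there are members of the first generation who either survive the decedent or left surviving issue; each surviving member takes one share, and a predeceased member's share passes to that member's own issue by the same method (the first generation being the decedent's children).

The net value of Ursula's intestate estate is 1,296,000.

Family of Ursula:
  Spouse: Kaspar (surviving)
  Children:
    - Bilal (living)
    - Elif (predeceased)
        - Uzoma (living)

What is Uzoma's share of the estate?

Uzoma receives 486,000.

Kaspar takes one-quarter of 1,296,000 = 324,000. The remaining 972,000 passes to the descendants.
The descendants' portion (972,000) is divided into 2 shares of 486,000: Bilal takes 486,000; Elif's 486,000 share passes to Elif's issue.
Elif's share (486,000) passes entirely to Uzoma.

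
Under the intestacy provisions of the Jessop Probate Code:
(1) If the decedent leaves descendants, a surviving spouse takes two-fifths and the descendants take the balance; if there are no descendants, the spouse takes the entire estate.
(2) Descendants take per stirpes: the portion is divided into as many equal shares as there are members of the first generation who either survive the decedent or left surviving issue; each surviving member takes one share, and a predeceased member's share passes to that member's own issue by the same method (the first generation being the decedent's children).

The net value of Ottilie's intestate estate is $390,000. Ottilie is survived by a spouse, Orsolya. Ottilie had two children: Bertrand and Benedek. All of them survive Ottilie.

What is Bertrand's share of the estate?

Orsolya takes two-fifths of $390,000 = $156,000. The remaining $234,000 passes to the descendants.
The descendants' portion ($234,000) is divided into 2 shares of $117,000: Bertrand and Benedek each take $117,000.

Bertrand receives $117,000.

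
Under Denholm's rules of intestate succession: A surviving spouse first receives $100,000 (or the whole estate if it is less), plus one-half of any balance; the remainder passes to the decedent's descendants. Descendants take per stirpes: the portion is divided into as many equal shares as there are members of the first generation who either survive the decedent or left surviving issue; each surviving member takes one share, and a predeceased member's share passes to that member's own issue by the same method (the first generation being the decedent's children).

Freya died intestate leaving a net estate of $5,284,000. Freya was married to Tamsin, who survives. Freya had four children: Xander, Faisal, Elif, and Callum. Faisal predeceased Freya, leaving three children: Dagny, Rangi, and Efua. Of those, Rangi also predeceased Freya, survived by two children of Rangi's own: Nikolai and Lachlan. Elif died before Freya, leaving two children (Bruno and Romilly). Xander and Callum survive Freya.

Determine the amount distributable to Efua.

Efua receives $216,000.

Tamsin first takes $100,000, leaving a balance of $5,184,000. Tamsin then takes one-half of the balance ($2,592,000), for a total of $2,692,000. The remaining $2,592,000 passes to the descendants.
The descendants' portion ($2,592,000) is divided into 4 shares of $648,000: Xander and Callum each take $648,000; Faisal's $648,000 share passes to Faisal's issue; Elif's $648,000 share passes to Elif's issue.
Faisal's share ($648,000) is divided into 3 shares of $216,000: Dagny and Efua each take $216,000; Rangi's $216,000 share passes to Rangi's issue.
Rangi's share ($216,000) is divided into 2 shares of $108,000: Nikolai and Lachlan each take $108,000.
Elif's share ($648,000) is divided into 2 shares of $324,000: Bruno and Romilly each take $324,000.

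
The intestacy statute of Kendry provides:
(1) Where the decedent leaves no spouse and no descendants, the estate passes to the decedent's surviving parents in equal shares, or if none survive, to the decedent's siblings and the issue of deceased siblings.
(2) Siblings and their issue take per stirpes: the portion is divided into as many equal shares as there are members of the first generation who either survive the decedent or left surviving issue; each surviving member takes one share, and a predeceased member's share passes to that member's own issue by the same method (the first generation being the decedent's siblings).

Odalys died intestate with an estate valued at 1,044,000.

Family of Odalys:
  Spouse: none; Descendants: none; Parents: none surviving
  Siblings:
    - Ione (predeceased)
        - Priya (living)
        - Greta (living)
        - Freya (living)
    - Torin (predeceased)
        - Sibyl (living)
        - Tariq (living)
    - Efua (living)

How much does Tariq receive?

The entire 1,044,000 passes to the siblings and their issue.
That amount (1,044,000) is divided into 3 shares of 348,000: Efua takes 348,000; Ione's 348,000 share passes to Ione's issue; Torin's 348,000 share passes to Torin's issue.
Ione's share (348,000) is divided into 3 shares of 116,000: Priya, Greta, and Freya each take 116,000.
Torin's share (348,000) is divided into 2 shares of 174,000: Sibyl and Tariq each take 174,000.

Tariq receives 174,000.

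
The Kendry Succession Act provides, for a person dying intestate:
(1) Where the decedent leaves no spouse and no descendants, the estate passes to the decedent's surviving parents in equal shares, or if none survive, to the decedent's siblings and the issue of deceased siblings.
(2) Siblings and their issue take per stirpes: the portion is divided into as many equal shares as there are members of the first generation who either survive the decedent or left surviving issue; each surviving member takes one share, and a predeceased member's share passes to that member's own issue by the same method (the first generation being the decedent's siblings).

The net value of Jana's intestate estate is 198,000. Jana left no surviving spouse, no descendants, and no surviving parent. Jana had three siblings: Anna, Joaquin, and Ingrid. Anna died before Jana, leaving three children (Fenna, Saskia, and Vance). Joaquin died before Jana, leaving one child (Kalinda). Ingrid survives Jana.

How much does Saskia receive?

Saskia receives 22,000.

The entire 198,000 passes to the siblings and their issue.
That amount (198,000) is divided into 3 shares of 66,000: Ingrid takes 66,000; Anna's 66,000 share passes to Anna's issue; Joaquin's 66,000 share passes to Joaquin's issue.
Anna's share (66,000) is divided into 3 shares of 22,000: Fenna, Saskia, and Vance each take 22,000.
Joaquin's share (66,000) passes entirely to Kalinda.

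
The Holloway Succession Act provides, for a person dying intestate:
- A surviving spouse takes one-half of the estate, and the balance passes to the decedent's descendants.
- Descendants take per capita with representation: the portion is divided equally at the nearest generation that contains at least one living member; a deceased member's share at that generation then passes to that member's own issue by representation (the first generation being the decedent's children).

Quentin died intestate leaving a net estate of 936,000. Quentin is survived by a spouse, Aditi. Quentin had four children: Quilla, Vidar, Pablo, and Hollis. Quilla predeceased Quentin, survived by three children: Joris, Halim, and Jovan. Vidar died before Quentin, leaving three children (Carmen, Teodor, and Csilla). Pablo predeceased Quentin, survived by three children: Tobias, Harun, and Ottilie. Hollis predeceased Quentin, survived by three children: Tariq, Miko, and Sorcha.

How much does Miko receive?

Miko receives 39,000.

Aditi takes one-half of 936,000 = 468,000. The remaining 468,000 passes to the descendants.
No child survives, so the initial division is made at the grandchildren's generation.
The descendants' portion (468,000) is divided into 12 shares of 39,000: Joris, Halim, Jovan, Carmen, Teodor, Csilla, Tobias, Harun, Ottilie, Tariq, Miko, and Sorcha each take 39,000.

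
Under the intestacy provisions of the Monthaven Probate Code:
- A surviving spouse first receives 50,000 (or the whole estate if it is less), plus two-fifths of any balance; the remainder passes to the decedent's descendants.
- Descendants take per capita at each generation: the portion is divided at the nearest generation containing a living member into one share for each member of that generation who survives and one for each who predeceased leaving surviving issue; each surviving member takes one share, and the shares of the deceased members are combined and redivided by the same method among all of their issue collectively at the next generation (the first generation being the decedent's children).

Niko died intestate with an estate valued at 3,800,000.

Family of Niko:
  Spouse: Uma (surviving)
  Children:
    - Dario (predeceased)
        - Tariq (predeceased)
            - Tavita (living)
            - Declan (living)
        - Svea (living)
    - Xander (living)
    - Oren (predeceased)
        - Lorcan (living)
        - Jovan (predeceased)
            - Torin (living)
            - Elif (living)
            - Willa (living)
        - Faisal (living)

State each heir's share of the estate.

Uma first takes 50,000, leaving a balance of 3,750,000. Uma then takes two-fifths of the balance (1,500,000), for a total of 1,550,000. The remaining 2,250,000 passes to the descendants.
The descendants' portion (2,250,000) is divided at the children's generation into 3 shares of 750,000. Xander takes 750,000. The 2 shares of the deceased (Dario and Oren) are combined into a pool of 1,500,000.
That pool (1,500,000) is divided at the grandchildren's generation into 5 shares of 300,000. Svea, Lorcan, and Faisal each take 300,000. The 2 shares of the deceased (Tariq and Jovan) are combined into a pool of 600,000.
That pool (600,000) is divided at the great-grandchildren's generation equally among Tavita, Declan, Torin, Elif, and Willa: 120,000 each.

Uma: 1,550,000; Tavita: 120,000; Declan: 120,000; Svea: 300,000; Xander: 750,000; Lorcan: 300,000; Torin: 120,000; Elif: 120,000; Willa: 120,000; Faisal: 300,000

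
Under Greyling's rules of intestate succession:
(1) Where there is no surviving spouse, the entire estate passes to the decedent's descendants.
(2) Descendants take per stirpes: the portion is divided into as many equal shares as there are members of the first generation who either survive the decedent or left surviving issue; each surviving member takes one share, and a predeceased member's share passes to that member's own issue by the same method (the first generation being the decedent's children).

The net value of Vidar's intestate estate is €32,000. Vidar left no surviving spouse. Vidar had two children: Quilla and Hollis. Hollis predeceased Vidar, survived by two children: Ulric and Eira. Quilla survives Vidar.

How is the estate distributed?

The entire €32,000 passes to the descendants.
That amount (€32,000) is divided into 2 shares of €16,000: Quilla takes €16,000; Hollis's €16,000 share passes to Hollis's issue.
Hollis's share (€16,000) is divided into 2 shares of €8,000: Ulric and Eira each take €8,000.

Quilla: €16,000; Ulric: €8,000; Eira: €8,000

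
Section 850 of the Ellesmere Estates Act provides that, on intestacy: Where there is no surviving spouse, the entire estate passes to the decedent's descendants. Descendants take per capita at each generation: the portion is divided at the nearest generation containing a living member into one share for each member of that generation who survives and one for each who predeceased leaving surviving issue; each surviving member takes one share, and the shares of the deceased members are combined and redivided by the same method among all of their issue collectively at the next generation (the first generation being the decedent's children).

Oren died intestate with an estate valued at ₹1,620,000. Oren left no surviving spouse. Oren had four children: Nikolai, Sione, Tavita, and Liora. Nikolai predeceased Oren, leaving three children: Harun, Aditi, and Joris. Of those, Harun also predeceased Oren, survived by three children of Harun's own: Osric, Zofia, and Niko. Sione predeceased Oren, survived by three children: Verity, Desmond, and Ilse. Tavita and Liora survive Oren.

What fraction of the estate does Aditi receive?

Aditi receives 1/12 of the estate.

The entire ₹1,620,000 passes to the descendants.
That amount (₹1,620,000) is divided at the children's generation into 4 shares of ₹405,000. Tavita and Liora each take ₹405,000. The 2 shares of the deceased (Nikolai and Sione) are combined into a pool of ₹810,000.
That pool (₹810,000) is divided at the grandchildren's generation into 6 shares of ₹135,000. Aditi, Joris, Verity, Desmond, and Ilse each take ₹135,000. The remaining share for the deceased Harun (₹135,000) is carried to the next generation.
That pool (₹135,000) is divided at the great-grandchildren's generation equally among Osric, Zofia, and Niko: ₹45,000 each.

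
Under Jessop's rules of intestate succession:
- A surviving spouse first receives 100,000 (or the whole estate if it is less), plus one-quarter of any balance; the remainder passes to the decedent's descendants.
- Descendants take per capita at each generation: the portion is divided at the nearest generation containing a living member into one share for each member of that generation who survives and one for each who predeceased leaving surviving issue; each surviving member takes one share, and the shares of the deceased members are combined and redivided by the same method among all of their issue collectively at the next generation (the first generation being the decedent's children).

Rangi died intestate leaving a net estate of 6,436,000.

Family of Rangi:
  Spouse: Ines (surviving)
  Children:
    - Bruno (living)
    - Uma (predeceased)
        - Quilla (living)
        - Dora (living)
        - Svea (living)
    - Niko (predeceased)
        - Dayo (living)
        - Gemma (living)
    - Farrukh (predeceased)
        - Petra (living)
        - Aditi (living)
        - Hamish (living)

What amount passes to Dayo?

Dayo receives 445,500.

Ines first takes 100,000, leaving a balance of 6,336,000. Ines then takes one-quarter of the balance (1,584,000), for a total of 1,684,000. The remaining 4,752,000 passes to the descendants.
The descendants' portion (4,752,000) is divided at the children's generation into 4 shares of 1,188,000. Bruno takes 1,188,000. The 3 shares of the deceased (Uma, Niko, and Farrukh) are combined into a pool of 3,564,000.
That pool (3,564,000) is divided at the grandchildren's generation equally among Quilla, Dora, Svea, Dayo, Gemma, Petra, Aditi, and Hamish: 445,500 each.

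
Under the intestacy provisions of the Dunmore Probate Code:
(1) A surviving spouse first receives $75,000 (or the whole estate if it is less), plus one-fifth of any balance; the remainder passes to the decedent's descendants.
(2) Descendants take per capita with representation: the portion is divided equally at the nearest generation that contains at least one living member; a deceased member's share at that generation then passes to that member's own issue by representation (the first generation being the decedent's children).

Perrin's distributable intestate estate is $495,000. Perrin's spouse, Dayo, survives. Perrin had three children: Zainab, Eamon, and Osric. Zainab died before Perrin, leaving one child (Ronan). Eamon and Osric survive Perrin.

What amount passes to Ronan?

Ronan receives $112,000.

Dayo first takes $75,000, leaving a balance of $420,000. Dayo then takes one-fifth of the balance ($84,000), for a total of $159,000. The remaining $336,000 passes to the descendants.
The descendants' portion ($336,000) is divided into 3 shares of $112,000: Eamon and Osric each take $112,000; Zainab's $112,000 share passes to Zainab's issue.
Zainab's share ($112,000) passes entirely to Ronan.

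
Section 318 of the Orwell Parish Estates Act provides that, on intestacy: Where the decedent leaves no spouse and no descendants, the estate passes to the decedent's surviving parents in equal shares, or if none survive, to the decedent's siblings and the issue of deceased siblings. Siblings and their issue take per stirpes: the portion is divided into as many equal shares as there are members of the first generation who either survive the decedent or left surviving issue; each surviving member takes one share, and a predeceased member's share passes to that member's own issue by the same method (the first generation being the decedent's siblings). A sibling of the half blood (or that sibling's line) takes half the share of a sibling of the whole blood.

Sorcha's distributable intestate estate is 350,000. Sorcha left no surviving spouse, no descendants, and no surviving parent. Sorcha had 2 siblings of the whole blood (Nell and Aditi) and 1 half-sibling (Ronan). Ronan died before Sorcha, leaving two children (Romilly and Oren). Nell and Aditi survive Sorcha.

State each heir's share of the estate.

The entire 350,000 passes to the siblings and their issue.
Counting each half-blood sibling's line as half a unit, there are 5/2 units in 350,000, so one unit is 140,000. Whole-blood lines (Nell and Aditi) take 140,000 each; half-blood lines (Ronan) take 70,000 each.
Ronan's share (70,000) is divided into 2 shares of 35,000: Romilly and Oren each take 35,000.

Nell: 140,000; Romilly: 35,000; Oren: 35,000; Aditi: 140,000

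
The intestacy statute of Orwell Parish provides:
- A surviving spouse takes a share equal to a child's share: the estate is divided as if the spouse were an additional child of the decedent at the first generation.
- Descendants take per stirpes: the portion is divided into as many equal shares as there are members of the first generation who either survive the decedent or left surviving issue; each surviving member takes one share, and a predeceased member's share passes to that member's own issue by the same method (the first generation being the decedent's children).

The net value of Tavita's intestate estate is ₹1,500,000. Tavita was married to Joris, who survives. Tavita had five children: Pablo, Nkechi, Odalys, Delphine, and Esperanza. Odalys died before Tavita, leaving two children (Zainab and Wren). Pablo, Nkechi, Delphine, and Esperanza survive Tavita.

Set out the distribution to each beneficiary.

The spouse counts as an additional share at the children's level, so there are 6 primary shares of ₹250,000. Joris takes one such share (₹250,000).
The children's combined portion (₹1,250,000) is divided into 5 shares of ₹250,000: Pablo, Nkechi, Delphine, and Esperanza each take ₹250,000; Odalys's ₹250,000 share passes to Odalys's issue.
Odalys's share (₹250,000) is divided into 2 shares of ₹125,000: Zainab and Wren each take ₹125,000.

Joris: ₹250,000; Pablo: ₹250,000; Nkechi: ₹250,000; Zainab: ₹125,000; Wren: ₹125,000; Delphine: ₹250,000; Esperanza: ₹250,000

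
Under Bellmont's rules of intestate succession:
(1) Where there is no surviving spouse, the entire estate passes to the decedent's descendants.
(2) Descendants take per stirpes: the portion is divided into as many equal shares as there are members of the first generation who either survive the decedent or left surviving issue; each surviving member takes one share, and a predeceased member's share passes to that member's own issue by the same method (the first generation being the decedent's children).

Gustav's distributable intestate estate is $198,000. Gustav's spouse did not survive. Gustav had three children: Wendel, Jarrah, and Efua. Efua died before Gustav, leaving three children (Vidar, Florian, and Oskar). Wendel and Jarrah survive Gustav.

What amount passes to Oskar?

Oskar receives $22,000.

The entire $198,000 passes to the descendants.
That amount ($198,000) is divided into 3 shares of $66,000: Wendel and Jarrah each take $66,000; Efua's $66,000 share passes to Efua's issue.
Efua's share ($66,000) is divided into 3 shares of $22,000: Vidar, Florian, and Oskar each take $22,000.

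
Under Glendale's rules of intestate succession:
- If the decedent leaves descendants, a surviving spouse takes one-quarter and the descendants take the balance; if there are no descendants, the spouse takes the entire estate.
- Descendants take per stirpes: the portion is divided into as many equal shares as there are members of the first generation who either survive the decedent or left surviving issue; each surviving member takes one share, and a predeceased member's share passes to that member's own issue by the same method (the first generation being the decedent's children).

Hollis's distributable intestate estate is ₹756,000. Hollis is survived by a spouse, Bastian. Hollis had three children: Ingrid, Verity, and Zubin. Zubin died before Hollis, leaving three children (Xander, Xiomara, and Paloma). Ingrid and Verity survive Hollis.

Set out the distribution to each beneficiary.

Bastian: ₹189,000; Ingrid: ₹189,000; Verity: ₹189,000; Xander: ₹63,000; Xiomara: ₹63,000; Paloma: ₹63,000

Bastian takes one-quarter of ₹756,000 = ₹189,000. The remaining ₹567,000 passes to the descendants.
The descendants' portion (₹567,000) is divided into 3 shares of ₹189,000: Ingrid and Verity each take ₹189,000; Zubin's ₹189,000 share passes to Zubin's issue.
Zubin's share (₹189,000) is divided into 3 shares of ₹63,000: Xander, Xiomara, and Paloma each take ₹63,000.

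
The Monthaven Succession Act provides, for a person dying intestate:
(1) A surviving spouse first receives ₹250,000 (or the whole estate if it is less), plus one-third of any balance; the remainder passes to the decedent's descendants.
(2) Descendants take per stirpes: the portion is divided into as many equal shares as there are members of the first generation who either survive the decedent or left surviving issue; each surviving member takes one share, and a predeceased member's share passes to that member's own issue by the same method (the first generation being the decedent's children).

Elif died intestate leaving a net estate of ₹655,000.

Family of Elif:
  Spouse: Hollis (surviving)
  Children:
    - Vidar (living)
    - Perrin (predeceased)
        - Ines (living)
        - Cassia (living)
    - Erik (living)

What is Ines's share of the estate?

Ines receives ₹45,000.

Hollis first takes ₹250,000, leaving a balance of ₹405,000. Hollis then takes one-third of the balance (₹135,000), for a total of ₹385,000. The remaining ₹270,000 passes to the descendants.
The descendants' portion (₹270,000) is divided into 3 shares of ₹90,000: Vidar and Erik each take ₹90,000; Perrin's ₹90,000 share passes to Perrin's issue.
Perrin's share (₹90,000) is divided into 2 shares of ₹45,000: Ines and Cassia each take ₹45,000.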